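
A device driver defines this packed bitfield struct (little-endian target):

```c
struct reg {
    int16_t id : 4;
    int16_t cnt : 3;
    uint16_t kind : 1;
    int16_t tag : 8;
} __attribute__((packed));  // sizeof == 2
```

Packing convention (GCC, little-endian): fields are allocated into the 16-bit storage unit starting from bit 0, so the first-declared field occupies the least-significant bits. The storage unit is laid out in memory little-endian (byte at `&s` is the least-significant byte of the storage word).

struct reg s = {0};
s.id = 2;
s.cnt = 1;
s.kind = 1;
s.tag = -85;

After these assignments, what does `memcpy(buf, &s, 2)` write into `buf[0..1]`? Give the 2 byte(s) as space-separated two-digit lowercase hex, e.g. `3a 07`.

id (4b) val=2 bits=0x2 at bit 0: 0x0002
cnt (3b) val=1 bits=0x1 at bit 4: 0x0012
kind (1b) val=1 bits=0x1 at bit 7: 0x0092
tag (8b) val=-85 bits=0xab at bit 8: 0xab92
word = 0xab92 → little-endian bytes:
  [0]=0x92  [1]=0xab

92 ab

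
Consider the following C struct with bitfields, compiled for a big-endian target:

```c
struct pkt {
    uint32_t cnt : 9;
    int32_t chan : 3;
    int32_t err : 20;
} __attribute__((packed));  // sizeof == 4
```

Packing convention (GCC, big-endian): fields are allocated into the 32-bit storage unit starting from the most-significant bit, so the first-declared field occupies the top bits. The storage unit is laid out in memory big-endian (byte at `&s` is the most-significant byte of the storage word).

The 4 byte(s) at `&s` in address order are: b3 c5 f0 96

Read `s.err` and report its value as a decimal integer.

[0]=0xb3 [1]=0xc5 [2]=0xf0 [3]=0x96 (big-endian) → word 0xb3c5f096
cnt:9 @ bit 23 → (0xb3c5f096>>23)&0x1ff = 0x167
chan:3 @ bit 20 → (0xb3c5f096>>20)&0x7 = 0x4
err:20 @ bit 0 → (0xb3c5f096>>0)&0xfffff = 0x5f096  ←
err signed 20b, MSB=0: value = 389270

389270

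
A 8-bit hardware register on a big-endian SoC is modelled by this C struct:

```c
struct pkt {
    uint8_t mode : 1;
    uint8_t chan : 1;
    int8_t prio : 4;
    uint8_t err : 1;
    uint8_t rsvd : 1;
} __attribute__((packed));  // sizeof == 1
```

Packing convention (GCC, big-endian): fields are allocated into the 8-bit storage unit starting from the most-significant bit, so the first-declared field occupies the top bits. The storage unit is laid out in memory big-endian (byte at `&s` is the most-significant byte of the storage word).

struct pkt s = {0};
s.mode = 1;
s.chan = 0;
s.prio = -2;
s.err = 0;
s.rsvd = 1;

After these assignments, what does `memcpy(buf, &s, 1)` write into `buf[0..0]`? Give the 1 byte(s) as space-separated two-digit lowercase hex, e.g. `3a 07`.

mode (1b) val=1 bits=0x1 at bit 7: 0x80
chan (1b) val=0 bits=0x0 at bit 6: 0x80
prio (4b) val=-2 bits=0xe at bit 2: 0xb8
err (1b) val=0 bits=0x0 at bit 1: 0xb8
rsvd (1b) val=1 bits=0x1 at bit 0: 0xb9
word = 0xb9 → big-endian bytes:
  [0]=0xb9

b9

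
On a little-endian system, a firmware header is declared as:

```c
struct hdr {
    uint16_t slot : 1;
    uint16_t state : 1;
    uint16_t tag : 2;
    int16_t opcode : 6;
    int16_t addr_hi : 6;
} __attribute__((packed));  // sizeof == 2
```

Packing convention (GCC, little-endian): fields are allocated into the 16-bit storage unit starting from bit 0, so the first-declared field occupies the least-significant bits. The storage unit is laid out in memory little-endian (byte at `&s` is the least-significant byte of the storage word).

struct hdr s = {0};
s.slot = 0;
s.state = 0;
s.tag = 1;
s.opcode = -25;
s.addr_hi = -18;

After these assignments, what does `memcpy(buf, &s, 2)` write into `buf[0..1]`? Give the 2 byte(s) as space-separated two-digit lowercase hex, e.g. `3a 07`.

74 ba

[0+:1] slot=0 & 0x1 = 0x0; word=0x0000
[1+:1] state=0 & 0x1 = 0x0; word=0x0000
[2+:2] tag=1 & 0x3 = 0x1; word=0x0004
[4+:6] opcode=-25 & 0x3f = 0x27; word=0x0274
[10+:6] addr_hi=-18 & 0x3f = 0x2e; word=0xba74
word = 0xba74 → little-endian bytes:
  [0]=0x74  [1]=0xba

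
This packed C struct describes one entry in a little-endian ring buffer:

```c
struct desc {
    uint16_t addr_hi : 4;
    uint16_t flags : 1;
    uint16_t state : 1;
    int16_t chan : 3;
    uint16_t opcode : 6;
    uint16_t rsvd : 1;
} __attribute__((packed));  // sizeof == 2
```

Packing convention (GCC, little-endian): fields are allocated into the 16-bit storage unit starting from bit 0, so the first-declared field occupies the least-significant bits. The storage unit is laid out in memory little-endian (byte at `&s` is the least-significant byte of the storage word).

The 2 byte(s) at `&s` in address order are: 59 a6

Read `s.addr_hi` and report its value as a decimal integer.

[0]=0x59 [1]=0xa6 (little-endian) → word 0xa659
addr_hi:4 @ bit 0 → (0xa659>>0)&0xf = 0x9  ←
flags:1 @ bit 4 → (0xa659>>4)&0x1 = 0x1
state:1 @ bit 5 → (0xa659>>5)&0x1 = 0x0
chan:3 @ bit 6 → (0xa659>>6)&0x7 = 0x1
opcode:6 @ bit 9 → (0xa659>>9)&0x3f = 0x13
rsvd:1 @ bit 15 → (0xa659>>15)&0x1 = 0x1

9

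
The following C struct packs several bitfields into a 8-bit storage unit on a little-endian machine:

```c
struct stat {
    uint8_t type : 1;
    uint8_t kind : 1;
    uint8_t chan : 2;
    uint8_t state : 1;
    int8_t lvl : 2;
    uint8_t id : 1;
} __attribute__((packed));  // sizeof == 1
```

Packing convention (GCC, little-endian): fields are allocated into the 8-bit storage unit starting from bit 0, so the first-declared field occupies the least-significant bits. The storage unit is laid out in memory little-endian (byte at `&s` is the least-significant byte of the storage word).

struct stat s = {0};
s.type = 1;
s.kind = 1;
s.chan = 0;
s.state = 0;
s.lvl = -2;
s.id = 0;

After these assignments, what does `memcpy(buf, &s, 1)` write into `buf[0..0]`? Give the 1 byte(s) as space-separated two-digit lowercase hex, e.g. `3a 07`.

type:1 = 1 → 0x1 << 0 → word 0x01
kind:1 = 1 → 0x1 << 1 → word 0x03
chan:2 = 0 → 0x0 << 2 → word 0x03
state:1 = 0 → 0x0 << 4 → word 0x03
lvl:2 = -2 → 0x2 << 5 → word 0x43
id:1 = 0 → 0x0 << 7 → word 0x43
word = 0x43 → little-endian bytes:
  [0]=0x43

43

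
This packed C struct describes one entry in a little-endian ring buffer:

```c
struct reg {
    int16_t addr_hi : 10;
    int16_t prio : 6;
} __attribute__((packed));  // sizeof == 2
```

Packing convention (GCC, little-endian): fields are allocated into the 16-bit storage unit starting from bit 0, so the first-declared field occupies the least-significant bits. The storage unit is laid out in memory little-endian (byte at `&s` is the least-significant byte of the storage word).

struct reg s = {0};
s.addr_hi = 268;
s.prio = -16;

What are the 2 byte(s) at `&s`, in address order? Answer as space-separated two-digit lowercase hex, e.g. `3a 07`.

addr_hi:10 = 268 → 0x10c << 0 → word 0x010c
prio:6 = -16 → 0x30 << 10 → word 0xc10c
word = 0xc10c → little-endian bytes:
  [0]=0x0c  [1]=0xc1

0c c1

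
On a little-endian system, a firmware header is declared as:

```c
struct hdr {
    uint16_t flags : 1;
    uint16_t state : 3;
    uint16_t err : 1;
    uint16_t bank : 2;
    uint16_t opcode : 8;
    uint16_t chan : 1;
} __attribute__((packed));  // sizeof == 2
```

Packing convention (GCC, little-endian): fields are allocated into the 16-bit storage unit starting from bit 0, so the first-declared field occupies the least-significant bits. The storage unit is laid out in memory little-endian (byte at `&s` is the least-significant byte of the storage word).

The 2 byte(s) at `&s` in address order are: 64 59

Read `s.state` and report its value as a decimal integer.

[0]=0x64 [1]=0x59 (little-endian) → word 0x5964
flags [0+:1] = (word>>0) & 0x1 = 0
state [1+:3] = (word>>1) & 0x7 = 2  ←
err [4+:1] = (word>>4) & 0x1 = 0
bank [5+:2] = (word>>5) & 0x3 = 3
opcode [7+:8] = (word>>7) & 0xff = 178
chan [15+:1] = (word>>15) & 0x1 = 0

2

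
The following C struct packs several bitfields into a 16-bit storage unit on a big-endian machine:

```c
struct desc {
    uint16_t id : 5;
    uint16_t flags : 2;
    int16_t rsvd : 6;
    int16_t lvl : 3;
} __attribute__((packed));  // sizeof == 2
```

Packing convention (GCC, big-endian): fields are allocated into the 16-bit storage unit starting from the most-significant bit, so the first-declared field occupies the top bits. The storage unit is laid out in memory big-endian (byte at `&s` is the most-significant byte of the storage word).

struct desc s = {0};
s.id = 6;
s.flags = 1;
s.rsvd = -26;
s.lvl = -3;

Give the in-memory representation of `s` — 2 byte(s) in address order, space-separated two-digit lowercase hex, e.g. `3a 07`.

33 35

id (5b) val=6 bits=0x6 at bit 11: 0x3000
flags (2b) val=1 bits=0x1 at bit 9: 0x3200
rsvd (6b) val=-26 bits=0x26 at bit 3: 0x3330
lvl (3b) val=-3 bits=0x5 at bit 0: 0x3335
word = 0x3335 → big-endian bytes:
  [0]=0x33  [1]=0x35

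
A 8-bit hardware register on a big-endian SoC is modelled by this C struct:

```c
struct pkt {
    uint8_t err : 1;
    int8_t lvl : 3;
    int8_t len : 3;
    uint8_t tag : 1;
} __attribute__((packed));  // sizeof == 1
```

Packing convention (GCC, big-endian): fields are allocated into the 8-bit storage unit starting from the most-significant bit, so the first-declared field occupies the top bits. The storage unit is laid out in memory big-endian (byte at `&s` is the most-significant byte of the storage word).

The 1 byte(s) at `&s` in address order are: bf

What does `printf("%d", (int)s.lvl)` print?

[0]=0xbf (big-endian) → word 0xbf
err [7+:1] = (word>>7) & 0x1 = 1
lvl [4+:3] = (word>>4) & 0x7 = 3  ←
len [1+:3] = (word>>1) & 0x7 = 7
tag [0+:1] = (word>>0) & 0x1 = 1
lvl signed 3b, MSB=0: value = 3

3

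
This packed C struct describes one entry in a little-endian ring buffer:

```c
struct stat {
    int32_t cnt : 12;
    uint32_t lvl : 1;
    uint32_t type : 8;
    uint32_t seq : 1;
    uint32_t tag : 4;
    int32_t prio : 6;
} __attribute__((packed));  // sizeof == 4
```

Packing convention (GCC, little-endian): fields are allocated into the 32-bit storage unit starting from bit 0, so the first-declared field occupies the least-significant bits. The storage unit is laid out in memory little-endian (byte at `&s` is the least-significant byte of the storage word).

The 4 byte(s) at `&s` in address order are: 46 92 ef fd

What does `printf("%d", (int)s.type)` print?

[0]=0x46 [1]=0x92 [2]=0xef [3]=0xfd (little-endian) → word 0xfdef9246
cnt [0+:12] = (word>>0) & 0xfff = 582
lvl [12+:1] = (word>>12) & 0x1 = 1
type [13+:8] = (word>>13) & 0xff = 124  ←
seq [21+:1] = (word>>21) & 0x1 = 1
tag [22+:4] = (word>>22) & 0xf = 7
prio [26+:6] = (word>>26) & 0x3f = 63

124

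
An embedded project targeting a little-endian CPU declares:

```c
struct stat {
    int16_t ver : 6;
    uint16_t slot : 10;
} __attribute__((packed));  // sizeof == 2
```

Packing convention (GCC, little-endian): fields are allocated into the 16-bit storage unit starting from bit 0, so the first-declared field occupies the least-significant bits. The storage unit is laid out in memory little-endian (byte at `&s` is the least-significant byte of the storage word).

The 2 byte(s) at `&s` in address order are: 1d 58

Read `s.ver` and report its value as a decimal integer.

29

[0]=0x1d [1]=0x58 (little-endian) → word 0x581d
ver:6 @ bit 0 → (0x581d>>0)&0x3f = 0x1d  ←
slot:10 @ bit 6 → (0x581d>>6)&0x3ff = 0x160
ver signed 6b, MSB=0: value = 29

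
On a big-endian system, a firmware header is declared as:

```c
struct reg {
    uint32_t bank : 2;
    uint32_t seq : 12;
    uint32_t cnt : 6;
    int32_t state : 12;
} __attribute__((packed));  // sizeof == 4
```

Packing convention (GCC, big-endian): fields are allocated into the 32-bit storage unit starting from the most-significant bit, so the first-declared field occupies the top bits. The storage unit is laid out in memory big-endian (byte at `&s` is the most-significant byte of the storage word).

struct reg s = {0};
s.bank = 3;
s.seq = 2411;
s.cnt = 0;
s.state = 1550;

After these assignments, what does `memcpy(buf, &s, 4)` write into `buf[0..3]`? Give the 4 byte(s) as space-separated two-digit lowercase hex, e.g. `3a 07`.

e5 ac 06 0e

[30+:2] bank=3 & 0x3 = 0x3; word=0xc0000000
[18+:12] seq=2411 & 0xfff = 0x96b; word=0xe5ac0000
[12+:6] cnt=0 & 0x3f = 0x0; word=0xe5ac0000
[0+:12] state=1550 & 0xfff = 0x60e; word=0xe5ac060e
word = 0xe5ac060e → big-endian bytes:
  [0]=0xe5  [1]=0xac  [2]=0x06  [3]=0x0e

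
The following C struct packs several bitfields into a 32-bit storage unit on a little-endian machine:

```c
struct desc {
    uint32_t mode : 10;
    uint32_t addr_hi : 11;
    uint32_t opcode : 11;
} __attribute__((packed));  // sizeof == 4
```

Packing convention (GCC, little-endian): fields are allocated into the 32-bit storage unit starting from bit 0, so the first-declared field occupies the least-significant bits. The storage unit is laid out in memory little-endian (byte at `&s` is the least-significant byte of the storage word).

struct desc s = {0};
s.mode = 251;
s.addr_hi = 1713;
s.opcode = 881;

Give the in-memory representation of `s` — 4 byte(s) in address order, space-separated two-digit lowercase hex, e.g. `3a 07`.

fb c4 3a 6e

mode:10 = 251 → 0xfb << 0 → word 0x000000fb
addr_hi:11 = 1713 → 0x6b1 << 10 → word 0x001ac4fb
opcode:11 = 881 → 0x371 << 21 → word 0x6e3ac4fb
word = 0x6e3ac4fb → little-endian bytes:
  [0]=0xfb  [1]=0xc4  [2]=0x3a  [3]=0x6e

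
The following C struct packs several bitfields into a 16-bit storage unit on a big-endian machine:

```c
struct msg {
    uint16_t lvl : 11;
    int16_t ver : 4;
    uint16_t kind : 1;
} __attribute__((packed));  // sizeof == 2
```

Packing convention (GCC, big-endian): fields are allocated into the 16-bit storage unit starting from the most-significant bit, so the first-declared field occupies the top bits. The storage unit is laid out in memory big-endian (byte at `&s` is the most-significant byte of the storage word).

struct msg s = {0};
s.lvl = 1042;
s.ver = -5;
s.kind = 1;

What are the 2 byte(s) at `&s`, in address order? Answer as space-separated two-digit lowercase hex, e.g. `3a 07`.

[5+:11] lvl=1042 & 0x7ff = 0x412; word=0x8240
[1+:4] ver=-5 & 0xf = 0xb; word=0x8256
[0+:1] kind=1 & 0x1 = 0x1; word=0x8257
word = 0x8257 → big-endian bytes:
  [0]=0x82  [1]=0x57

82 57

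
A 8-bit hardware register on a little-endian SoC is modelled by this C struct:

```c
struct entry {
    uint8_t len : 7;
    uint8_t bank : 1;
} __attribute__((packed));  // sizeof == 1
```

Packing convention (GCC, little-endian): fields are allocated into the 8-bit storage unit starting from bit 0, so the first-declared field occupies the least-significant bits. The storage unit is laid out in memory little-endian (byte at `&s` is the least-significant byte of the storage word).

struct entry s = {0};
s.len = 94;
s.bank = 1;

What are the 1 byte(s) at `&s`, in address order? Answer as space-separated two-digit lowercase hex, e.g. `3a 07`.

len (7b) val=94 bits=0x5e at bit 0: 0x5e
bank (1b) val=1 bits=0x1 at bit 7: 0xde
word = 0xde → little-endian bytes:
  [0]=0xde

de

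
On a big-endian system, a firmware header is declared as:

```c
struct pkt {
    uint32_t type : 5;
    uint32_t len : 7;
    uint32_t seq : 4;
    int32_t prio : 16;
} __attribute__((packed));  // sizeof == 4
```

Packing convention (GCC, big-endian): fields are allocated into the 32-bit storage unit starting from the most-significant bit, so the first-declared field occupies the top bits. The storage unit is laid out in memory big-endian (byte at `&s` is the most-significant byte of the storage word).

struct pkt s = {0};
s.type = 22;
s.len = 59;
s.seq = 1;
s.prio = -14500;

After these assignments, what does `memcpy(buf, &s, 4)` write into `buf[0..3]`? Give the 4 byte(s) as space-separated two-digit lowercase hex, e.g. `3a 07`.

[27+:5] type=22 & 0x1f = 0x16; word=0xb0000000
[20+:7] len=59 & 0x7f = 0x3b; word=0xb3b00000
[16+:4] seq=1 & 0xf = 0x1; word=0xb3b10000
[0+:16] prio=-14500 & 0xffff = 0xc75c; word=0xb3b1c75c
word = 0xb3b1c75c → big-endian bytes:
  [0]=0xb3  [1]=0xb1  [2]=0xc7  [3]=0x5c

b3 b1 c7 5c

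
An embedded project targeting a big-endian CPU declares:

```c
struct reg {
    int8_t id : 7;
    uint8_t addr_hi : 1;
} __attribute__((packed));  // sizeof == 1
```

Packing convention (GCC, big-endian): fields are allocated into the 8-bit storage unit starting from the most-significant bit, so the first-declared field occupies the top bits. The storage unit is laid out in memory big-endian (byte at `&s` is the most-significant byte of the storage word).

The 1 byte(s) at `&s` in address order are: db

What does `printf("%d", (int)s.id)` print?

-19

[0]=0xdb (big-endian) → word 0xdb
id:7 @ bit 1 → (0xdb>>1)&0x7f = 0x6d  ←
addr_hi:1 @ bit 0 → (0xdb>>0)&0x1 = 0x1
id signed 7b, MSB=1: 109 - 128 = -19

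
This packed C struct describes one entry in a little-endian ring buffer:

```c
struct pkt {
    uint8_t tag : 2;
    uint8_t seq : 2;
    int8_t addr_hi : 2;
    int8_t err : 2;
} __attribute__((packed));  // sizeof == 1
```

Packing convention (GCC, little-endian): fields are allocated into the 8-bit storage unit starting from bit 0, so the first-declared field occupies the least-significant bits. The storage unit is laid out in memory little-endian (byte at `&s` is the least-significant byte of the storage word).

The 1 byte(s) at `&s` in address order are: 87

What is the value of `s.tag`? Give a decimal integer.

[0]=0x87 (little-endian) → word 0x87
tag [0+:2] = (word>>0) & 0x3 = 3  ←
seq [2+:2] = (word>>2) & 0x3 = 1
addr_hi [4+:2] = (word>>4) & 0x3 = 0
err [6+:2] = (word>>6) & 0x3 = 2

3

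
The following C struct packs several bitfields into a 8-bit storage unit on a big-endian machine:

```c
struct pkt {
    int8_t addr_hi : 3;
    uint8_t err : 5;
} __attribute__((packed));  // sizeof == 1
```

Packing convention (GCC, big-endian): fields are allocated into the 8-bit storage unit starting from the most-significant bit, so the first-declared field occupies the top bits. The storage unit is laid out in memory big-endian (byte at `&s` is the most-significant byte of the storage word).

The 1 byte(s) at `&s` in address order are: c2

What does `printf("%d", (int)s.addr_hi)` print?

-2

[0]=0xc2 (big-endian) → word 0xc2
addr_hi [5+:3] = (word>>5) & 0x7 = 6  ←
err [0+:5] = (word>>0) & 0x1f = 2
addr_hi signed 3b, MSB=1: 6 - 8 = -2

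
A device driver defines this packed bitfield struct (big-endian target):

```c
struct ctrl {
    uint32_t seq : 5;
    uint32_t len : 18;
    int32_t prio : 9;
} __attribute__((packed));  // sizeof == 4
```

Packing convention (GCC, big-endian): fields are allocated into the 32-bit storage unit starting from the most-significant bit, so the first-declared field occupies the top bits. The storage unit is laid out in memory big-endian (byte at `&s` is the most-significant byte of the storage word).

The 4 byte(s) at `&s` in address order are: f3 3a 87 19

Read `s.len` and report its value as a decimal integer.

[0]=0xf3 [1]=0x3a [2]=0x87 [3]=0x19 (big-endian) → word 0xf33a8719
seq:5 @ bit 27 → (0xf33a8719>>27)&0x1f = 0x1e
len:18 @ bit 9 → (0xf33a8719>>9)&0x3ffff = 0x19d43  ←
prio:9 @ bit 0 → (0xf33a8719>>0)&0x1ff = 0x119

105795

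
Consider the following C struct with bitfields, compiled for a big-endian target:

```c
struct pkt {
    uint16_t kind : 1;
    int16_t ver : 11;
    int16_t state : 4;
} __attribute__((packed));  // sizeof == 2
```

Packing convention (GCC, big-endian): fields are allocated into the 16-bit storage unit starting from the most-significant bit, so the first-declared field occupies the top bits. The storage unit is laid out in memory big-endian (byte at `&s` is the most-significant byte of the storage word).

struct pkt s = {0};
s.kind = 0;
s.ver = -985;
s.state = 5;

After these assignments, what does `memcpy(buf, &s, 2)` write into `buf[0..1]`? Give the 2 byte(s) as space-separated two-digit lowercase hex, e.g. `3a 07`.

42 75

[15+:1] kind=0 & 0x1 = 0x0; word=0x0000
[4+:11] ver=-985 & 0x7ff = 0x427; word=0x4270
[0+:4] state=5 & 0xf = 0x5; word=0x4275
word = 0x4275 → big-endian bytes:
  [0]=0x42  [1]=0x75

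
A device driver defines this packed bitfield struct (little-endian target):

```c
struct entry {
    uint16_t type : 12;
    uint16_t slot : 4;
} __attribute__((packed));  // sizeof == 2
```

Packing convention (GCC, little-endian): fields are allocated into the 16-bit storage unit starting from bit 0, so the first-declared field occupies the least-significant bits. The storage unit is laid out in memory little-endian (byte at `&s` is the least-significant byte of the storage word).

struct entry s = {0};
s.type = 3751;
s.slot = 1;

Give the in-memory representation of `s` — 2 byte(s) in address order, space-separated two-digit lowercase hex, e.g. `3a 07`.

type:12 = 3751 → 0xea7 << 0 → word 0x0ea7
slot:4 = 1 → 0x1 << 12 → word 0x1ea7
word = 0x1ea7 → little-endian bytes:
  [0]=0xa7  [1]=0x1e

a7 1e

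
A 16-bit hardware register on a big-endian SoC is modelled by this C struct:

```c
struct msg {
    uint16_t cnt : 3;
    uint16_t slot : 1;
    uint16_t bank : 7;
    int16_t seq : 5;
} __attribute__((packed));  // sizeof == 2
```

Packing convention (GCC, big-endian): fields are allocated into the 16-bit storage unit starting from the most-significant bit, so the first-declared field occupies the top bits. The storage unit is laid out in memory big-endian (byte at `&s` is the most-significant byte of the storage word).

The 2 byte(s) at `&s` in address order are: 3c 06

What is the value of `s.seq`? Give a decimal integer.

[0]=0x3c [1]=0x06 (big-endian) → word 0x3c06
cnt [13+:3] = (word>>13) & 0x7 = 1
slot [12+:1] = (word>>12) & 0x1 = 1
bank [5+:7] = (word>>5) & 0x7f = 96
seq [0+:5] = (word>>0) & 0x1f = 6  ←
seq signed 5b, MSB=0: value = 6

6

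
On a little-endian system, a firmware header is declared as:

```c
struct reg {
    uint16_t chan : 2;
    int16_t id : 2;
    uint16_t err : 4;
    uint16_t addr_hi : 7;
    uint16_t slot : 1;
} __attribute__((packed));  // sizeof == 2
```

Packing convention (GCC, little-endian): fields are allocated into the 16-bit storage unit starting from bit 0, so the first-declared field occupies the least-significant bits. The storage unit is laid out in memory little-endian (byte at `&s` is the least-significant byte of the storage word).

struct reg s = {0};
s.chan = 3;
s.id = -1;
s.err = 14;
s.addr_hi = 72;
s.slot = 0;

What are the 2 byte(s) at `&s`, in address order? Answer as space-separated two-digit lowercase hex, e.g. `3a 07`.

[0+:2] chan=3 & 0x3 = 0x3; word=0x0003
[2+:2] id=-1 & 0x3 = 0x3; word=0x000f
[4+:4] err=14 & 0xf = 0xe; word=0x00ef
[8+:7] addr_hi=72 & 0x7f = 0x48; word=0x48ef
[15+:1] slot=0 & 0x1 = 0x0; word=0x48ef
word = 0x48ef → little-endian bytes:
  [0]=0xef  [1]=0x48

ef 48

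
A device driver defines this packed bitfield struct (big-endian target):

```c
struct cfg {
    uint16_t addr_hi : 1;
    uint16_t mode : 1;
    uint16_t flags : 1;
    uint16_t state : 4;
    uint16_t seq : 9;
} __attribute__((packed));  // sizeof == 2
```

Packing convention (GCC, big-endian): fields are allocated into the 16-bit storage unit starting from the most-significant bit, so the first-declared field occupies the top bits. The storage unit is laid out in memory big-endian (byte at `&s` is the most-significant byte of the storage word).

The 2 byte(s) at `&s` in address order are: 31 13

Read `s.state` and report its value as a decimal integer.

[0]=0x31 [1]=0x13 (big-endian) → word 0x3113
addr_hi:1 @ bit 15 → (0x3113>>15)&0x1 = 0x0
mode:1 @ bit 14 → (0x3113>>14)&0x1 = 0x0
flags:1 @ bit 13 → (0x3113>>13)&0x1 = 0x1
state:4 @ bit 9 → (0x3113>>9)&0xf = 0x8  ←
seq:9 @ bit 0 → (0x3113>>0)&0x1ff = 0x113

8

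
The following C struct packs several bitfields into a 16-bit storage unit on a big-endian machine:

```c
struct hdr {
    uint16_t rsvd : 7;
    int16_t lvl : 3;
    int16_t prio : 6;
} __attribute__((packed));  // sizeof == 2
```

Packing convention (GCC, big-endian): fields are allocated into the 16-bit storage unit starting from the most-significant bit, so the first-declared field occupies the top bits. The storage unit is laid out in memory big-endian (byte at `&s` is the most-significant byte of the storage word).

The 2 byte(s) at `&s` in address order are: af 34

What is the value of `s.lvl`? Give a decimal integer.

-4

[0]=0xaf [1]=0x34 (big-endian) → word 0xaf34
rsvd [9+:7] = (word>>9) & 0x7f = 87
lvl [6+:3] = (word>>6) & 0x7 = 4  ←
prio [0+:6] = (word>>0) & 0x3f = 52
lvl signed 3b, MSB=1: 4 - 8 = -4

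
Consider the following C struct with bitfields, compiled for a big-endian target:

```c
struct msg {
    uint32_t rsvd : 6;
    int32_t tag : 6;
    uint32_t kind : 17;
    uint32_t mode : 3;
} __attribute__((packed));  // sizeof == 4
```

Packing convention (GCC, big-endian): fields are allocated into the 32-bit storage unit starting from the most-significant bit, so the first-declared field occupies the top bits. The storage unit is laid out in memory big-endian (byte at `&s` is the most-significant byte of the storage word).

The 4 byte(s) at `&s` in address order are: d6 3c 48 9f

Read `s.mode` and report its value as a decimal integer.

7

[0]=0xd6 [1]=0x3c [2]=0x48 [3]=0x9f (big-endian) → word 0xd63c489f
rsvd [26+:6] = (word>>26) & 0x3f = 53
tag [20+:6] = (word>>20) & 0x3f = 35
kind [3+:17] = (word>>3) & 0x1ffff = 100627
mode [0+:3] = (word>>0) & 0x7 = 7  ←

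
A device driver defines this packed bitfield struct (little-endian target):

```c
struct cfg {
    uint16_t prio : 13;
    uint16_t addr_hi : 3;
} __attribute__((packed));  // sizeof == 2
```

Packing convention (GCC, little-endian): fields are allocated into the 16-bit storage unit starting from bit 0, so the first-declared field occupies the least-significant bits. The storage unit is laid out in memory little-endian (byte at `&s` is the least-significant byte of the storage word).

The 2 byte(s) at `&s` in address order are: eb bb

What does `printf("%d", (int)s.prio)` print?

[0]=0xeb [1]=0xbb (little-endian) → word 0xbbeb
prio [0+:13] = (word>>0) & 0x1fff = 7147  ←
addr_hi [13+:3] = (word>>13) & 0x7 = 5

7147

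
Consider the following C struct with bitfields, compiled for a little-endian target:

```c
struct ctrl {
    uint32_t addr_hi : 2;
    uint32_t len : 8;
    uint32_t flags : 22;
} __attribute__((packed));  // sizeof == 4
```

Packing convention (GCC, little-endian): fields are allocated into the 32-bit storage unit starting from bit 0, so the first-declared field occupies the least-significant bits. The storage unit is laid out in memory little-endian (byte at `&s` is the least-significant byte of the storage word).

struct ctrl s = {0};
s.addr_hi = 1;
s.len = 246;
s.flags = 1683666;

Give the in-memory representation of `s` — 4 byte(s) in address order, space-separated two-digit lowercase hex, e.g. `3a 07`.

[0+:2] addr_hi=1 & 0x3 = 0x1; word=0x00000001
[2+:8] len=246 & 0xff = 0xf6; word=0x000003d9
[10+:22] flags=1683666 & 0x3fffff = 0x19b0d2; word=0x66c34bd9
word = 0x66c34bd9 → little-endian bytes:
  [0]=0xd9  [1]=0x4b  [2]=0xc3  [3]=0x66

d9 4b c3 66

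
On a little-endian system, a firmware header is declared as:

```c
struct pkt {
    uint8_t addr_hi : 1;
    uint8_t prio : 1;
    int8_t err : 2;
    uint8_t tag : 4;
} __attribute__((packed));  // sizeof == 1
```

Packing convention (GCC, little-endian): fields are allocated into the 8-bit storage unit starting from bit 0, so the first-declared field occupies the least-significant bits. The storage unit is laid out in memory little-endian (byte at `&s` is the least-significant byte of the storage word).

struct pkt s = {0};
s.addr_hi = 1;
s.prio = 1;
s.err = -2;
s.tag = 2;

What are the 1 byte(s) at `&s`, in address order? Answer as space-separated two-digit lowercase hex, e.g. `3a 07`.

addr_hi:1 = 1 → 0x1 << 0 → word 0x01
prio:1 = 1 → 0x1 << 1 → word 0x03
err:2 = -2 → 0x2 << 2 → word 0x0b
tag:4 = 2 → 0x2 << 4 → word 0x2b
word = 0x2b → little-endian bytes:
  [0]=0x2b

2b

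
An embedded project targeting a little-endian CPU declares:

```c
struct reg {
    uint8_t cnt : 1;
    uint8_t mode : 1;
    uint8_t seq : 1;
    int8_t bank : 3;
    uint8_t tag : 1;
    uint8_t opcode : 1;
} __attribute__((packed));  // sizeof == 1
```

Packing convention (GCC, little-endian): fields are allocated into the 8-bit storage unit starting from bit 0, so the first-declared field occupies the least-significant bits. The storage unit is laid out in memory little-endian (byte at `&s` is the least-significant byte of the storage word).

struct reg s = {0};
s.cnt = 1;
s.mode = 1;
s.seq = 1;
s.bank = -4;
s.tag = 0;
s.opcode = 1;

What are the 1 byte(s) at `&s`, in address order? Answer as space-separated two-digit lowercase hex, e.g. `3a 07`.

a7

cnt (1b) val=1 bits=0x1 at bit 0: 0x01
mode (1b) val=1 bits=0x1 at bit 1: 0x03
seq (1b) val=1 bits=0x1 at bit 2: 0x07
bank (3b) val=-4 bits=0x4 at bit 3: 0x27
tag (1b) val=0 bits=0x0 at bit 6: 0x27
opcode (1b) val=1 bits=0x1 at bit 7: 0xa7
word = 0xa7 → little-endian bytes:
  [0]=0xa7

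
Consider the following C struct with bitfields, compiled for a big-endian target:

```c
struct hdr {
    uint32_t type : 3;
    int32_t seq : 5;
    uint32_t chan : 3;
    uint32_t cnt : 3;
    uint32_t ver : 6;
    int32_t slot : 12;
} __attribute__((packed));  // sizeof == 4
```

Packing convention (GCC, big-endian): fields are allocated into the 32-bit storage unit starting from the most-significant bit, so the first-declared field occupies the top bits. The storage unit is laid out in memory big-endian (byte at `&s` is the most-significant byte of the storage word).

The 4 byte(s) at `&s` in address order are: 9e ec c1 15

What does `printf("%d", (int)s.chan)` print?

7

[0]=0x9e [1]=0xec [2]=0xc1 [3]=0x15 (big-endian) → word 0x9eecc115
type:3 @ bit 29 → (0x9eecc115>>29)&0x7 = 0x4
seq:5 @ bit 24 → (0x9eecc115>>24)&0x1f = 0x1e
chan:3 @ bit 21 → (0x9eecc115>>21)&0x7 = 0x7  ←
cnt:3 @ bit 18 → (0x9eecc115>>18)&0x7 = 0x3
ver:6 @ bit 12 → (0x9eecc115>>12)&0x3f = 0xc
slot:12 @ bit 0 → (0x9eecc115>>0)&0xfff = 0x115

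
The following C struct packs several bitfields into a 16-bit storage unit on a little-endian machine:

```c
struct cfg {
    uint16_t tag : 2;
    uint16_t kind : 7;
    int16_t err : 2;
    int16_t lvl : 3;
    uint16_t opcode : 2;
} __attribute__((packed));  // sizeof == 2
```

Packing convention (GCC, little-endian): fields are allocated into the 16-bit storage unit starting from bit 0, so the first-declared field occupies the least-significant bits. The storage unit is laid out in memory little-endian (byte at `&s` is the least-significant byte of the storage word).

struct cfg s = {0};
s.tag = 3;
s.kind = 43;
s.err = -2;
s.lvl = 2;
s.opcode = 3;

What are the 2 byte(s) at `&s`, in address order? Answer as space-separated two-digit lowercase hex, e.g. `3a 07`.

af d4

[0+:2] tag=3 & 0x3 = 0x3; word=0x0003
[2+:7] kind=43 & 0x7f = 0x2b; word=0x00af
[9+:2] err=-2 & 0x3 = 0x2; word=0x04af
[11+:3] lvl=2 & 0x7 = 0x2; word=0x14af
[14+:2] opcode=3 & 0x3 = 0x3; word=0xd4af
word = 0xd4af → little-endian bytes:
  [0]=0xaf  [1]=0xd4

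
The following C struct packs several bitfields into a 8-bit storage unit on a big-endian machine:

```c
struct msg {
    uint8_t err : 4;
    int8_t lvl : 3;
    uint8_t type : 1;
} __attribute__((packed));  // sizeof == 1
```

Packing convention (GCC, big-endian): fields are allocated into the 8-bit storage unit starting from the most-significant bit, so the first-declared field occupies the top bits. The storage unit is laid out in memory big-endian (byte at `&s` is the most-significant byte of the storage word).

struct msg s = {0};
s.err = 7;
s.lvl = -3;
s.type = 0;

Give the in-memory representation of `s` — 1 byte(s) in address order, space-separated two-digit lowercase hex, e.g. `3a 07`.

err (4b) val=7 bits=0x7 at bit 4: 0x70
lvl (3b) val=-3 bits=0x5 at bit 1: 0x7a
type (1b) val=0 bits=0x0 at bit 0: 0x7a
word = 0x7a → big-endian bytes:
  [0]=0x7a

7a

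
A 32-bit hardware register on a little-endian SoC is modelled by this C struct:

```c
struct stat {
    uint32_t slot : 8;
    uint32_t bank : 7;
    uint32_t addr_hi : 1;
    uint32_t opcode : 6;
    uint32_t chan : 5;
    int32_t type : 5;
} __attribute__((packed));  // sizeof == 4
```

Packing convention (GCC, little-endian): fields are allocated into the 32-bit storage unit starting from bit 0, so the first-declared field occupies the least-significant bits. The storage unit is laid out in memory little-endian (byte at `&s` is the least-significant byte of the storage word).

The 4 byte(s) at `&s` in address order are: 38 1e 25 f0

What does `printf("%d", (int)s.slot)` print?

[0]=0x38 [1]=0x1e [2]=0x25 [3]=0xf0 (little-endian) → word 0xf0251e38
slot [0+:8] = (word>>0) & 0xff = 56  ←
bank [8+:7] = (word>>8) & 0x7f = 30
addr_hi [15+:1] = (word>>15) & 0x1 = 0
opcode [16+:6] = (word>>16) & 0x3f = 37
chan [22+:5] = (word>>22) & 0x1f = 0
type [27+:5] = (word>>27) & 0x1f = 30

56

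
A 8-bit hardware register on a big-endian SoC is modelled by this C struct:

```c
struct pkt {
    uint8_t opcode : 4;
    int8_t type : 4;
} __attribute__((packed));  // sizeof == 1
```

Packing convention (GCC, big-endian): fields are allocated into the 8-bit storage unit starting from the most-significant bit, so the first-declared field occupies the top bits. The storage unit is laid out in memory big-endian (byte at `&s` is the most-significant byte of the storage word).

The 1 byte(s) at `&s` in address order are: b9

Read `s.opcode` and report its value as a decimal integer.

11

[0]=0xb9 (big-endian) → word 0xb9
opcode:4 @ bit 4 → (0xb9>>4)&0xf = 0xb  ←
type:4 @ bit 0 → (0xb9>>0)&0xf = 0x9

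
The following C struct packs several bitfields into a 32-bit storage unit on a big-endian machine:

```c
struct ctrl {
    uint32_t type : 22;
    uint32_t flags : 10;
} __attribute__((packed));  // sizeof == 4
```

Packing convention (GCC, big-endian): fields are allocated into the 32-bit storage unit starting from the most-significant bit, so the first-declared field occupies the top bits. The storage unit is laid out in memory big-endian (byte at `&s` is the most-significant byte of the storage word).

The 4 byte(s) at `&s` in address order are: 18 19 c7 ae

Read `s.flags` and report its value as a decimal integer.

942

[0]=0x18 [1]=0x19 [2]=0xc7 [3]=0xae (big-endian) → word 0x1819c7ae
type:22 @ bit 10 → (0x1819c7ae>>10)&0x3fffff = 0x60671
flags:10 @ bit 0 → (0x1819c7ae>>0)&0x3ff = 0x3ae  ←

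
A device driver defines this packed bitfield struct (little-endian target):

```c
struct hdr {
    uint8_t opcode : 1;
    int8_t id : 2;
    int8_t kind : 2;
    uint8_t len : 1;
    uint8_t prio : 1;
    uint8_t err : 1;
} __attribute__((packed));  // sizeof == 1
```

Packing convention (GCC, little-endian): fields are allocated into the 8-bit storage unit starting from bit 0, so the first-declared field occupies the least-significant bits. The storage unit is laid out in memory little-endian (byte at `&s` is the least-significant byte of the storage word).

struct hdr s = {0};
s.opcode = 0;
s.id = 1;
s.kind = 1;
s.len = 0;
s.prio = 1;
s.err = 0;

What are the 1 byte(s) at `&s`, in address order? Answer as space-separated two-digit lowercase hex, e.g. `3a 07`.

4a

opcode:1 = 0 → 0x0 << 0 → word 0x00
id:2 = 1 → 0x1 << 1 → word 0x02
kind:2 = 1 → 0x1 << 3 → word 0x0a
len:1 = 0 → 0x0 << 5 → word 0x0a
prio:1 = 1 → 0x1 << 6 → word 0x4a
err:1 = 0 → 0x0 << 7 → word 0x4a
word = 0x4a → little-endian bytes:
  [0]=0x4a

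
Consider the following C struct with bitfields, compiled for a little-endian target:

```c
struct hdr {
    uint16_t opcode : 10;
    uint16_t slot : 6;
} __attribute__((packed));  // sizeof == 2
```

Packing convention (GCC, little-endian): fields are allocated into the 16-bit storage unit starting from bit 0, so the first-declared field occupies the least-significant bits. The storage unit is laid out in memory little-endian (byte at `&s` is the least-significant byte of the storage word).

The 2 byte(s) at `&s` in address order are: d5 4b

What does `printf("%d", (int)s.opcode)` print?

[0]=0xd5 [1]=0x4b (little-endian) → word 0x4bd5
opcode [0+:10] = (word>>0) & 0x3ff = 981  ←
slot [10+:6] = (word>>10) & 0x3f = 18

981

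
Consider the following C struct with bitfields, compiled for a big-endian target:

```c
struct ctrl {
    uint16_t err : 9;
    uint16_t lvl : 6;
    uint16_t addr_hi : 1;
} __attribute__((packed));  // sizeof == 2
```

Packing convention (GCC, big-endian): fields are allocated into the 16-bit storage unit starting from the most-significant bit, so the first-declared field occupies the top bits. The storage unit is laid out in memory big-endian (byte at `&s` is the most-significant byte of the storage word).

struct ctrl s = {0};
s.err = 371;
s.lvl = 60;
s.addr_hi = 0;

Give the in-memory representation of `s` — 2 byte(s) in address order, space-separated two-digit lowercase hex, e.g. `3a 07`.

err (9b) val=371 bits=0x173 at bit 7: 0xb980
lvl (6b) val=60 bits=0x3c at bit 1: 0xb9f8
addr_hi (1b) val=0 bits=0x0 at bit 0: 0xb9f8
word = 0xb9f8 → big-endian bytes:
  [0]=0xb9  [1]=0xf8

b9 f8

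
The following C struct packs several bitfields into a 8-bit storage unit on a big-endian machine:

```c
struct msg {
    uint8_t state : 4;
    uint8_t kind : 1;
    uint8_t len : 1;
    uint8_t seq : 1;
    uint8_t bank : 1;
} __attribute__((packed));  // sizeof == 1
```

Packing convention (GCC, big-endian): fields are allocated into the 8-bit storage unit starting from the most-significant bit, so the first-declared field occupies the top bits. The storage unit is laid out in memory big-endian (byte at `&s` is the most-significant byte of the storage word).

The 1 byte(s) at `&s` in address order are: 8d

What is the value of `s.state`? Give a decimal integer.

8

[0]=0x8d (big-endian) → word 0x8d
state [4+:4] = (word>>4) & 0xf = 8  ←
kind [3+:1] = (word>>3) & 0x1 = 1
len [2+:1] = (word>>2) & 0x1 = 1
seq [1+:1] = (word>>1) & 0x1 = 0
bank [0+:1] = (word>>0) & 0x1 = 1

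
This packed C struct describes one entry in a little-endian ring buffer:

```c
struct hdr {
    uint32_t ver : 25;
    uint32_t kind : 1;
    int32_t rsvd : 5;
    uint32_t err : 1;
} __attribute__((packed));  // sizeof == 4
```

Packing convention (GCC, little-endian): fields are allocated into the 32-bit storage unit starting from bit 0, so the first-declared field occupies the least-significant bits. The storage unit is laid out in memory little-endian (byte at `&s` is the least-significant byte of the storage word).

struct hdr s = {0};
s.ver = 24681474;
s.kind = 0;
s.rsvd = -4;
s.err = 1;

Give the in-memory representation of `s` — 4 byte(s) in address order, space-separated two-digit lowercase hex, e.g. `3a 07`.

ver:25 = 24681474 → 0x1789c02 << 0 → word 0x01789c02
kind:1 = 0 → 0x0 << 25 → word 0x01789c02
rsvd:5 = -4 → 0x1c << 26 → word 0x71789c02
err:1 = 1 → 0x1 << 31 → word 0xf1789c02
word = 0xf1789c02 → little-endian bytes:
  [0]=0x02  [1]=0x9c  [2]=0x78  [3]=0xf1

02 9c 78 f1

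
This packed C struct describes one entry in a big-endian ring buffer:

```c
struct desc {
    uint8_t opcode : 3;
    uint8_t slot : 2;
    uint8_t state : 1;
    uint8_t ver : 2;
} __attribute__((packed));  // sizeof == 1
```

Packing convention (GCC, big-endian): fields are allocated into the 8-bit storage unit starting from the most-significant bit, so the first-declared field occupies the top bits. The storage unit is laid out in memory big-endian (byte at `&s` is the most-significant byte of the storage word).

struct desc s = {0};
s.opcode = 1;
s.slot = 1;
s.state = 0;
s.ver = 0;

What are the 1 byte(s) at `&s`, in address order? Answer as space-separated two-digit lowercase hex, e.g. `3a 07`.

opcode:3 = 1 → 0x1 << 5 → word 0x20
slot:2 = 1 → 0x1 << 3 → word 0x28
state:1 = 0 → 0x0 << 2 → word 0x28
ver:2 = 0 → 0x0 << 0 → word 0x28
word = 0x28 → big-endian bytes:
  [0]=0x28

28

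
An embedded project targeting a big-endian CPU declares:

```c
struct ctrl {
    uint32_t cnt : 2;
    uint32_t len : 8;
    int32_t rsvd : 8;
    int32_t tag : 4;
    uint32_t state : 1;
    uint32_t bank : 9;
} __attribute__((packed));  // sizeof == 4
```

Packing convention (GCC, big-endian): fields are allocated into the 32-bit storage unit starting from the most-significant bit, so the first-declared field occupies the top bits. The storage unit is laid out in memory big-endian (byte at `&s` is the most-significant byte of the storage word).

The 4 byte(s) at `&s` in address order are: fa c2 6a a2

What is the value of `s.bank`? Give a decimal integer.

[0]=0xfa [1]=0xc2 [2]=0x6a [3]=0xa2 (big-endian) → word 0xfac26aa2
cnt:2 @ bit 30 → (0xfac26aa2>>30)&0x3 = 0x3
len:8 @ bit 22 → (0xfac26aa2>>22)&0xff = 0xeb
rsvd:8 @ bit 14 → (0xfac26aa2>>14)&0xff = 0x9
tag:4 @ bit 10 → (0xfac26aa2>>10)&0xf = 0xa
state:1 @ bit 9 → (0xfac26aa2>>9)&0x1 = 0x1
bank:9 @ bit 0 → (0xfac26aa2>>0)&0x1ff = 0xa2  ←

162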